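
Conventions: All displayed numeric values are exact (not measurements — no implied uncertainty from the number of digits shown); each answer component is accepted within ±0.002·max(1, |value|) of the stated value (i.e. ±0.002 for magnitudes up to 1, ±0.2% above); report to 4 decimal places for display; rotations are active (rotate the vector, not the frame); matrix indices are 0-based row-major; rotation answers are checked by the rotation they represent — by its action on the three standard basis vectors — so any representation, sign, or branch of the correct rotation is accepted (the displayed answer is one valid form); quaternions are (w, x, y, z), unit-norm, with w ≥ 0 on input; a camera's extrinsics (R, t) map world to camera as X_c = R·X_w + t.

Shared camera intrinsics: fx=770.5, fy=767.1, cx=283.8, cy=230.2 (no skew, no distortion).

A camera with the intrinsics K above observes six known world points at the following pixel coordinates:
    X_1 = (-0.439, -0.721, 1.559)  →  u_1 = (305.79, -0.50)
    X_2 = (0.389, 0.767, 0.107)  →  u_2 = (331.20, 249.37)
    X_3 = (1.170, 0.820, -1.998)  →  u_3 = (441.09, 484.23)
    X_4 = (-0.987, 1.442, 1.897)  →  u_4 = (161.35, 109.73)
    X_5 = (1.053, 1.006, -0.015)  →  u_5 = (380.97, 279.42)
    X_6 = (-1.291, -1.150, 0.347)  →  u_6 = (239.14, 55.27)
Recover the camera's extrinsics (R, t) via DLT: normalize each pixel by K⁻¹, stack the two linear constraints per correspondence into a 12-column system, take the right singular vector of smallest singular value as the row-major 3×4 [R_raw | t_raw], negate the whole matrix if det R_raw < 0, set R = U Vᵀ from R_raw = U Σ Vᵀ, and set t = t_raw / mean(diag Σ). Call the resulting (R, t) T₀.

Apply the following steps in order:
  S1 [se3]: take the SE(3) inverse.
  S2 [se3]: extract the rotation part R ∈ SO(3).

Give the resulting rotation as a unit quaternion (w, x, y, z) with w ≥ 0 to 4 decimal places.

rotation (quat) = (0.8442, -0.4880, 0.1503, -0.1628)

source (pnp_recover): camera pose = R=[0.9018 -0.4216 -0.0949; 0.1281 0.4706 -0.8730; 0.4127 0.7751 0.4785], t=(0.4200, -0.1399, 6.2991)
after S1 (invert_se3): R=[0.9018 0.1281 0.4127; -0.4216 0.4706 0.7751; -0.0949 -0.8730 0.4785], t=(-2.9603, -4.6396, -3.0961)
after S2 (rot_of_se3): [0.9018 0.1281 0.4127; -0.4216 0.4706 0.7751; -0.0949 -0.8730 0.4785]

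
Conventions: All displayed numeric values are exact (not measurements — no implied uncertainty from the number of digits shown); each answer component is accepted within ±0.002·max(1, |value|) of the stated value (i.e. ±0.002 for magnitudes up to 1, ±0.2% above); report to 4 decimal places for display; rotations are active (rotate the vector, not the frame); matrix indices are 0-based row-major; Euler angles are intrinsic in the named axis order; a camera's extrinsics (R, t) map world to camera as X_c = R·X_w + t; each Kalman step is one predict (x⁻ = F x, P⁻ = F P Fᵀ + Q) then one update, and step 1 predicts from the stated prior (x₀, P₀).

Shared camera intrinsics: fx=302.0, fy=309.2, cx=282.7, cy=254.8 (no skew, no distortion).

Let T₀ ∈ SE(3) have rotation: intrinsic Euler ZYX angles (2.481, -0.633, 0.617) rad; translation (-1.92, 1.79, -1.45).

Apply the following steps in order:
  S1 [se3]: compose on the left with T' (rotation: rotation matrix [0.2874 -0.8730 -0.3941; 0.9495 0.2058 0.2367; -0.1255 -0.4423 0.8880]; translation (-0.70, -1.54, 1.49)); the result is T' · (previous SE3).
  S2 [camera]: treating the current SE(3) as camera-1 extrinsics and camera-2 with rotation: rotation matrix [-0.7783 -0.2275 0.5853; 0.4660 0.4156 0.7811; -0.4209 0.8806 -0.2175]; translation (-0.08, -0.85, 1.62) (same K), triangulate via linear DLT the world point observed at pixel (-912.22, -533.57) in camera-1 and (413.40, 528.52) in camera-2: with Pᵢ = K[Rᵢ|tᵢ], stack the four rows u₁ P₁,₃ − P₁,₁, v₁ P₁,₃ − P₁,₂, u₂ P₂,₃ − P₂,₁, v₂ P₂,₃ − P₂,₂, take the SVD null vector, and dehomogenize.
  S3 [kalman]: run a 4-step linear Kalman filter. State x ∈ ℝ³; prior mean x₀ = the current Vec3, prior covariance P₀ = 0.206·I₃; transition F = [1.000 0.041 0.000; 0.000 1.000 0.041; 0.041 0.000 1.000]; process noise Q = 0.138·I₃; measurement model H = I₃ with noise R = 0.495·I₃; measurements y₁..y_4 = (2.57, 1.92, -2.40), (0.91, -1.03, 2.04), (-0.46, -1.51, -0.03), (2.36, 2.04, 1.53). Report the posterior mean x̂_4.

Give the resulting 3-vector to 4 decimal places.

after S1 (compose_se3): R=[-0.8480 0.4955 -0.1880; -0.3627 -0.2839 0.8876; 0.3865 0.8209 0.4205], t=(-2.2430, -3.3380, -0.3483)
after S2 (triangulate): (0.6501, 0.1264, 1.8333)
after S3 (kf_track): (1.2904, 0.5463, 0.9940)

result = (1.2904, 0.5463, 0.9940)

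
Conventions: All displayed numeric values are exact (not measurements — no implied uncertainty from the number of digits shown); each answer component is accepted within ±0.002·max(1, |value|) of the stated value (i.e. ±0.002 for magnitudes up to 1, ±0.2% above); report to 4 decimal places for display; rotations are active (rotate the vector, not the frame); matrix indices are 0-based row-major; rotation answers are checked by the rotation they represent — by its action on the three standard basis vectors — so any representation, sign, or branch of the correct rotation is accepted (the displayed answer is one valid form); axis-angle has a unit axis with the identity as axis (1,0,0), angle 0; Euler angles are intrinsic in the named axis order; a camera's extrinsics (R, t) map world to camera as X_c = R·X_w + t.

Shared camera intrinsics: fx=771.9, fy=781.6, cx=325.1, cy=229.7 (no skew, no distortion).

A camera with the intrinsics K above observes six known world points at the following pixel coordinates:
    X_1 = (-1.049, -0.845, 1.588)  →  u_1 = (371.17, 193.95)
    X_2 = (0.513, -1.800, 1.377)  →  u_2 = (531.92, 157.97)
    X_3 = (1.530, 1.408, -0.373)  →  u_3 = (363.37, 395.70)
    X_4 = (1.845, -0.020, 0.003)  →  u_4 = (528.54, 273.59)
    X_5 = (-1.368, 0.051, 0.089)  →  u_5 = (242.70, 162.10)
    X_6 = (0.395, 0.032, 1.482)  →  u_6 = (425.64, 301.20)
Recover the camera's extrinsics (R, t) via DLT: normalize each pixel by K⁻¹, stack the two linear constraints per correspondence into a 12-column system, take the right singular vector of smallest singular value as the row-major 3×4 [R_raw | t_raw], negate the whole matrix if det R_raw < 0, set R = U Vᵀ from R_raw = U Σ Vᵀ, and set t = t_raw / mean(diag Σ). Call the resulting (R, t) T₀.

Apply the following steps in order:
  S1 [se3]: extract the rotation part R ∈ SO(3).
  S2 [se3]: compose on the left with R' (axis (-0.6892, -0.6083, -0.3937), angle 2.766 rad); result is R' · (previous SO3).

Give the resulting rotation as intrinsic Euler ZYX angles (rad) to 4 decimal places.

source (pnp_recover): camera pose = R=[0.7069 -0.5924 0.3864; 0.3341 0.7612 0.5559; -0.6234 -0.2639 0.7360], t=(0.1500, -0.2900, 6.7093)
after S1 (rot_of_se3): [0.7069 -0.5924 0.3864; 0.3341 0.7612 0.5559; -0.6234 -0.2639 0.7360]
after S2 (compose_so3): [0.1216 0.6545 0.7462; -0.0480 -0.7470 0.6631; 0.9914 -0.1165 -0.0595]

rotation (euler_zyx) = (-0.3758, -1.4396, -2.0428)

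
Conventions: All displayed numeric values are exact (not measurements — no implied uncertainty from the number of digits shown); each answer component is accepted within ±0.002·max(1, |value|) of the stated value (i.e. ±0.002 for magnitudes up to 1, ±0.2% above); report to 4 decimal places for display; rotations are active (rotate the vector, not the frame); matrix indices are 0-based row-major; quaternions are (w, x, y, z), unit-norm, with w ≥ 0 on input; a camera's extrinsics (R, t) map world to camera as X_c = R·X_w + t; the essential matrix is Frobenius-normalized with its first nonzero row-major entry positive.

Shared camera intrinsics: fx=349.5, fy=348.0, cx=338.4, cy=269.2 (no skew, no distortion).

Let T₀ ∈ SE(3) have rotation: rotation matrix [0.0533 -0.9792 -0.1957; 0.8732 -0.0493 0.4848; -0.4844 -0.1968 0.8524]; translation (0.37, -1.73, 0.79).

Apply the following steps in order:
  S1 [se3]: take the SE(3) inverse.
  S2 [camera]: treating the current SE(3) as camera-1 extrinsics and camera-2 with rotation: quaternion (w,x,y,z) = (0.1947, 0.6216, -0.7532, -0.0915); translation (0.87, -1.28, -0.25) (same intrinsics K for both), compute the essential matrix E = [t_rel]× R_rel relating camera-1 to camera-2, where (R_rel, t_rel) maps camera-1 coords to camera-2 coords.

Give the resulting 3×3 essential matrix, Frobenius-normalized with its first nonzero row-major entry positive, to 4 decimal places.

after S1 (invert_se3): R=[0.0533 0.8732 -0.4844; -0.9792 -0.0493 -0.1968; -0.1957 0.4848 0.8524], t=(1.8736, 0.4324, 0.2377)
after S2 (essential): [0.2869 -0.3268 -0.3456; 0.1431 0.0837 -0.5239; 0.1861 -0.5423 0.2466]

matrix = [0.2869 -0.3268 -0.3456; 0.1431 0.0837 -0.5239; 0.1861 -0.5423 0.2466]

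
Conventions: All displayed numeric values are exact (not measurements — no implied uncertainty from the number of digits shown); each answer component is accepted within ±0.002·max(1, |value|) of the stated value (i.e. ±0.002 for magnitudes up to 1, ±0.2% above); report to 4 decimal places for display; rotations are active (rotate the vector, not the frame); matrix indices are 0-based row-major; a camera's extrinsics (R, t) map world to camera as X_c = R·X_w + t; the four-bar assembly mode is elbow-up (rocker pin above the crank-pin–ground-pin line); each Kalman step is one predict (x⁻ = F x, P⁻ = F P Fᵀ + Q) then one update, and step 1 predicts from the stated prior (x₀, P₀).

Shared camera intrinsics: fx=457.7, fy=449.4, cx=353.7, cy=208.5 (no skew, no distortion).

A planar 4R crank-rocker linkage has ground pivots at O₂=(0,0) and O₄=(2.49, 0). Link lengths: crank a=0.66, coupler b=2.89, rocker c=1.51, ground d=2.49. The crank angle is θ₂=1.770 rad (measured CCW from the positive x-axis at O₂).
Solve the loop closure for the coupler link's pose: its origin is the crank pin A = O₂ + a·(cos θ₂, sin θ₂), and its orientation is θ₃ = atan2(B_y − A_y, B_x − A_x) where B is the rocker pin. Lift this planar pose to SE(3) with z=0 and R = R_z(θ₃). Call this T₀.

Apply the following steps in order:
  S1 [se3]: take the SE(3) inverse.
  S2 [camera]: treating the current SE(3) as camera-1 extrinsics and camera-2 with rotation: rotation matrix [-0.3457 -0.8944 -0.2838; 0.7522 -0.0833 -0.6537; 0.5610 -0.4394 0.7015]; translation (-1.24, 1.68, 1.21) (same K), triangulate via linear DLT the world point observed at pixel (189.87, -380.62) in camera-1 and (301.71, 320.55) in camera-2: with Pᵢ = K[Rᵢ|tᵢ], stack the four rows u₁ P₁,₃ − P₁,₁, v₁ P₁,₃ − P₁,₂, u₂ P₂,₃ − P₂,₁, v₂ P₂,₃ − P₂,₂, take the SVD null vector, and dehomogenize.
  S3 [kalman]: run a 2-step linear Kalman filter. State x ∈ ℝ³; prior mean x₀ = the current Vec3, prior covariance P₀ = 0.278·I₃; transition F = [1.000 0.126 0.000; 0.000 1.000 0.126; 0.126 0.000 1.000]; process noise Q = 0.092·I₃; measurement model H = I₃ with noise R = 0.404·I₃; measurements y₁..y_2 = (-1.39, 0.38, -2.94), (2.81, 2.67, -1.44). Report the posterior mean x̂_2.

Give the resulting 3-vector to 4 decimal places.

result = (0.6948, 0.7896, -0.8031)

source (fourbar_fk): coupler pose = R=[0.9551 -0.2964 0.0000; 0.2964 0.9551 0.0000; 0.0000 0.0000 1.0000], t=(-0.1306, 0.6469, 0.0000)
after S1 (invert_se3): R=[0.9551 0.2964 0.0000; -0.2964 0.9551 0.0000; 0.0000 0.0000 1.0000], t=(-0.0670, -0.6566, 0.0000)
after S2 (triangulate): (-0.0571, -1.4907, 1.5740)
after S3 (kf_track): (0.6948, 0.7896, -0.8031)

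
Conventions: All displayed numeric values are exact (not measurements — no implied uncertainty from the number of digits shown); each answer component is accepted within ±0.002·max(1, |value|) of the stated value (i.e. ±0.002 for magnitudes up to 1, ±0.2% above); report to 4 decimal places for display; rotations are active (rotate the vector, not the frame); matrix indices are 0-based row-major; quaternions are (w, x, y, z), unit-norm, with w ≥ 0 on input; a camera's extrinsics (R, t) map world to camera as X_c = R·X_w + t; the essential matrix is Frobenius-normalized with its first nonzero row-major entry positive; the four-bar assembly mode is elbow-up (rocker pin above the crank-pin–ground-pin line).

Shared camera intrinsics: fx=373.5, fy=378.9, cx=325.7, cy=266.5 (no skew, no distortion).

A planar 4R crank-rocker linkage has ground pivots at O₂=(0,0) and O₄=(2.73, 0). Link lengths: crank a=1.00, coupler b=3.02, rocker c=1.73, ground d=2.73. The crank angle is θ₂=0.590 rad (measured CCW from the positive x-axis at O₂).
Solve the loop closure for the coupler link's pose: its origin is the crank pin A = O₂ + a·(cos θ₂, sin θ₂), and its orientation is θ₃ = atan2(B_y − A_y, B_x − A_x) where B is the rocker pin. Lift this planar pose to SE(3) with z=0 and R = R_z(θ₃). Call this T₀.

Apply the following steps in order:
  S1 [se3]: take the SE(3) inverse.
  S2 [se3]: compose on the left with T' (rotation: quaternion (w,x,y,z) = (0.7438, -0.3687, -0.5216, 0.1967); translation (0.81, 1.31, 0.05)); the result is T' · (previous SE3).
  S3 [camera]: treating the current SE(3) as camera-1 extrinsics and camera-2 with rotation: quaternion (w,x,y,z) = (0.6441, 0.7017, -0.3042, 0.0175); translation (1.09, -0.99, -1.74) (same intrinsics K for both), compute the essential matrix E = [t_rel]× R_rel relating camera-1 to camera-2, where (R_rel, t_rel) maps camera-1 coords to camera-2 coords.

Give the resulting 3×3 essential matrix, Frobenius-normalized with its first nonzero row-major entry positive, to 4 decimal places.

matrix = [0.2697 -0.5356 -0.2405; -0.4374 -0.1824 -0.4351; 0.3577 -0.1744 0.1018]

source (fourbar_fk): coupler pose = R=[0.9588 -0.2840 0.0000; 0.2840 0.9588 0.0000; 0.0000 0.0000 1.0000], t=(0.8309, 0.5564, 0.0000)
after S1 (invert_se3): R=[0.9588 0.2840 0.0000; -0.2840 0.9588 0.0000; 0.0000 0.0000 1.0000], t=(-0.9547, -0.2974, 0.0000)
after S2 (compose_se3): R=[0.3367 0.1957 -0.9210; 0.4646 0.8163 0.3433; 0.8190 -0.5435 0.1839], t=(0.4213, 0.4698, -0.3282)
after S3 (essential): [0.2697 -0.5356 -0.2405; -0.4374 -0.1824 -0.4351; 0.3577 -0.1744 0.1018]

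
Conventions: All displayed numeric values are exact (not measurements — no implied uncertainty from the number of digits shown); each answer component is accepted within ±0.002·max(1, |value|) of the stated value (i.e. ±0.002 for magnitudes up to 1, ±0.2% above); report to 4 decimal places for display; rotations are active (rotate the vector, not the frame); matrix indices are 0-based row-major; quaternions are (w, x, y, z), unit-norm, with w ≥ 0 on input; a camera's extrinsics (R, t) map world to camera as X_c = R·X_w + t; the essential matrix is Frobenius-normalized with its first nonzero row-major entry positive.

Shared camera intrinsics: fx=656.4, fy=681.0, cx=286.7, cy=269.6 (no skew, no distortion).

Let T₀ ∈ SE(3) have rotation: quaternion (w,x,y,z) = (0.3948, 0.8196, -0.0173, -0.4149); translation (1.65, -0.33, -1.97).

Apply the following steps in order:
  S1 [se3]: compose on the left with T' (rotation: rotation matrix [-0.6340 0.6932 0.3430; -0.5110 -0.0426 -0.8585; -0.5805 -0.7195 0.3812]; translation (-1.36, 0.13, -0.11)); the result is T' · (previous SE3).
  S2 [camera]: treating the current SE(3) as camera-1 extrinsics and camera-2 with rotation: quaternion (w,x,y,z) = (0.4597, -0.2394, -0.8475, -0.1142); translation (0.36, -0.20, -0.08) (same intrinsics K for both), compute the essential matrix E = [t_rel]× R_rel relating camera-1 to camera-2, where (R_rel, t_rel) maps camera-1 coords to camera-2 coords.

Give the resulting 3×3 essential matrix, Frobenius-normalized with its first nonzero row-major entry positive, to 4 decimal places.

after S1 (compose_se3): R=[-0.8906 -0.4395 -0.1168; 0.2525 -0.6915 0.6768; -0.3782 0.5733 0.7268], t=(-3.3104, 0.9922, -1.5814)
after S2 (essential): [0.2587 0.1062 -0.5366; -0.0890 -0.5996 -0.3011; 0.1982 0.2837 -0.2366]

matrix = [0.2587 0.1062 -0.5366; -0.0890 -0.5996 -0.3011; 0.1982 0.2837 -0.2366]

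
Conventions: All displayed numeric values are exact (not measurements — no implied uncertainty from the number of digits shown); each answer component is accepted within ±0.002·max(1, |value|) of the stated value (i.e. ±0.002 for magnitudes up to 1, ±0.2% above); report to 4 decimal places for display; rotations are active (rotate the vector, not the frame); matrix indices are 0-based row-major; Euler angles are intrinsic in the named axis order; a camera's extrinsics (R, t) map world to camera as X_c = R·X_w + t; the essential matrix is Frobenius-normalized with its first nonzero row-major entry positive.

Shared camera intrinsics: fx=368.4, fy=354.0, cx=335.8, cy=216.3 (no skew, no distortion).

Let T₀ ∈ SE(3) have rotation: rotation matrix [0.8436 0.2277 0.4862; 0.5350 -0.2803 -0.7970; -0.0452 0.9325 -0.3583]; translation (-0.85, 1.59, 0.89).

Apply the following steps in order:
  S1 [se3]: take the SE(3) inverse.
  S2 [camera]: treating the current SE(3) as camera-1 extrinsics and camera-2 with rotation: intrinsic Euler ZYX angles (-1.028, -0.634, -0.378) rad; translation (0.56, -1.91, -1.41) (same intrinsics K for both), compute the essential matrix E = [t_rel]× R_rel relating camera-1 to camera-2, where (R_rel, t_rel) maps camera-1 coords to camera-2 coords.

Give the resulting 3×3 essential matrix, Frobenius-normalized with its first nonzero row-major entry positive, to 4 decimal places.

matrix = [0.2530 -0.1182 0.4254; 0.5709 0.3844 -0.1421; 0.1578 -0.1754 0.4376]

after S1 (invert_se3): R=[0.8436 0.5350 -0.0452; 0.2277 -0.2803 0.9325; 0.4862 -0.7970 -0.3583], t=(-0.0933, -0.1907, 1.9994)
after S2 (essential): [0.2530 -0.1182 0.4254; 0.5709 0.3844 -0.1421; 0.1578 -0.1754 0.4376]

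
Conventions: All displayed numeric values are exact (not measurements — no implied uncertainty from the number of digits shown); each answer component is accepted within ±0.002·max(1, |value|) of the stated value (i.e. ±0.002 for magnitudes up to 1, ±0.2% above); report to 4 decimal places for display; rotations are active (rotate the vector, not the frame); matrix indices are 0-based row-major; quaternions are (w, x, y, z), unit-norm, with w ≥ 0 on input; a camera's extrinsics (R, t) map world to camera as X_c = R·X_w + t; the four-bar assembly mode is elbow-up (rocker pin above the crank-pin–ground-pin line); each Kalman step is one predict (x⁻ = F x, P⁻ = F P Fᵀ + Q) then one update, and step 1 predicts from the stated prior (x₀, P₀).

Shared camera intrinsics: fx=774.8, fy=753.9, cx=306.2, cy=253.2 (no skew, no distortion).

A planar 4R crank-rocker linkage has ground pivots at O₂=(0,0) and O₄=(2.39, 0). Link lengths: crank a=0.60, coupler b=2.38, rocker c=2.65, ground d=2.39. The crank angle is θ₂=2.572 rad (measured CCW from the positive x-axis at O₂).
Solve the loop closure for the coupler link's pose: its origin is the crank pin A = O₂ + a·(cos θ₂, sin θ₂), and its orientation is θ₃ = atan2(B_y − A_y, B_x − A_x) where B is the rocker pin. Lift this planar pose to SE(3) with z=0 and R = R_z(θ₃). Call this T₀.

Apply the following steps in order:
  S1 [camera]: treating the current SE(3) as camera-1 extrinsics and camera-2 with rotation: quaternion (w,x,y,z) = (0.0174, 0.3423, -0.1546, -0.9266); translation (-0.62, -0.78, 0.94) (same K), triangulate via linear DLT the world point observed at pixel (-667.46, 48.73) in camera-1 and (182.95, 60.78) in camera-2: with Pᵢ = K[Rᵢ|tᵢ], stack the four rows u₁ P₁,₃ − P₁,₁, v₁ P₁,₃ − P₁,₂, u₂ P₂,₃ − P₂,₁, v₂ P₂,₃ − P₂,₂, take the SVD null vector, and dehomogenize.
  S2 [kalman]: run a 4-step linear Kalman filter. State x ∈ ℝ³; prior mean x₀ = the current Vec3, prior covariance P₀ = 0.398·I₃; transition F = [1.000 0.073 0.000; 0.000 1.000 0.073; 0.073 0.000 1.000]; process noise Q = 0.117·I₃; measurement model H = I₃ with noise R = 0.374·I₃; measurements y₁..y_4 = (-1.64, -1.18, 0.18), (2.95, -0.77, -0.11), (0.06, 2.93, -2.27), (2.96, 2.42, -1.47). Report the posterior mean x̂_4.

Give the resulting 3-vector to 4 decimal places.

result = (1.4962, 1.6129, -0.9837)

source (fourbar_fk): coupler pose = R=[0.6062 -0.7953 0.0000; 0.7953 0.6062 0.0000; 0.0000 0.0000 1.0000], t=(-0.5053, 0.3236, 0.0000)
after S1 (triangulate): (-1.5806, 0.7941, 1.6671)
after S2 (kf_track): (1.4962, 1.6129, -0.9837)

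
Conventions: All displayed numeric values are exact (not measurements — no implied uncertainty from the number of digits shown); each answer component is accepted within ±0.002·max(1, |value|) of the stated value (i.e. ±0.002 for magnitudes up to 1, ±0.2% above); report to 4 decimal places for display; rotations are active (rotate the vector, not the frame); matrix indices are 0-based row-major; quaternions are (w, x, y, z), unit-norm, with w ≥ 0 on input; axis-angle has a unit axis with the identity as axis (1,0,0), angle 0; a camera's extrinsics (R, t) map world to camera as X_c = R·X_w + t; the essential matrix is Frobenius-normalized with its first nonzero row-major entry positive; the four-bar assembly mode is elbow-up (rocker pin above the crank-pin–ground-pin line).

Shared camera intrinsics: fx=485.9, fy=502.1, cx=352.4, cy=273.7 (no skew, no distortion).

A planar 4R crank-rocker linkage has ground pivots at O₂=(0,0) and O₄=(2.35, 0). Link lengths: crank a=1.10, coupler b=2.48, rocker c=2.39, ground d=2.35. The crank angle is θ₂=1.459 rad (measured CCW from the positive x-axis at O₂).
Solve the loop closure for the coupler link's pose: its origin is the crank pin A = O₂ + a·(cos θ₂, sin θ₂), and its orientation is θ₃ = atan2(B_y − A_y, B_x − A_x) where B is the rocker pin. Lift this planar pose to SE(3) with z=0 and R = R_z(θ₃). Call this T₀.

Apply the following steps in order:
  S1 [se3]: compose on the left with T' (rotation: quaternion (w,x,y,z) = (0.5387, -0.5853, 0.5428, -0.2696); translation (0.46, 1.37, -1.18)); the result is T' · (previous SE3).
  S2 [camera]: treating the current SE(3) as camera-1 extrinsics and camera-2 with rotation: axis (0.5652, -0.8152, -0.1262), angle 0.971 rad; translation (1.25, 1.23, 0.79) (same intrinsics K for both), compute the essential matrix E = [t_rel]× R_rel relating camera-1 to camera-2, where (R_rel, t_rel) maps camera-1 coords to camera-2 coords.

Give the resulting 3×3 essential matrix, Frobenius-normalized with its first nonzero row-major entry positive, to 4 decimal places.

source (fourbar_fk): coupler pose = R=[0.8530 -0.5219 0.0000; 0.5219 0.8530 0.0000; 0.0000 0.0000 1.0000], t=(0.1227, 1.0931, 0.0000)
after S1 (compose_se3): R=[0.0464 -0.4327 0.9003; -0.7012 0.6278 0.3379; -0.7114 -0.6470 -0.2743], t=(0.1155, 1.4417, -2.2222)
after S2 (essential): [0.3288 -0.2572 0.0806; -0.0552 -0.3003 -0.6376; 0.4389 -0.3323 0.1276]

matrix = [0.3288 -0.2572 0.0806; -0.0552 -0.3003 -0.6376; 0.4389 -0.3323 0.1276]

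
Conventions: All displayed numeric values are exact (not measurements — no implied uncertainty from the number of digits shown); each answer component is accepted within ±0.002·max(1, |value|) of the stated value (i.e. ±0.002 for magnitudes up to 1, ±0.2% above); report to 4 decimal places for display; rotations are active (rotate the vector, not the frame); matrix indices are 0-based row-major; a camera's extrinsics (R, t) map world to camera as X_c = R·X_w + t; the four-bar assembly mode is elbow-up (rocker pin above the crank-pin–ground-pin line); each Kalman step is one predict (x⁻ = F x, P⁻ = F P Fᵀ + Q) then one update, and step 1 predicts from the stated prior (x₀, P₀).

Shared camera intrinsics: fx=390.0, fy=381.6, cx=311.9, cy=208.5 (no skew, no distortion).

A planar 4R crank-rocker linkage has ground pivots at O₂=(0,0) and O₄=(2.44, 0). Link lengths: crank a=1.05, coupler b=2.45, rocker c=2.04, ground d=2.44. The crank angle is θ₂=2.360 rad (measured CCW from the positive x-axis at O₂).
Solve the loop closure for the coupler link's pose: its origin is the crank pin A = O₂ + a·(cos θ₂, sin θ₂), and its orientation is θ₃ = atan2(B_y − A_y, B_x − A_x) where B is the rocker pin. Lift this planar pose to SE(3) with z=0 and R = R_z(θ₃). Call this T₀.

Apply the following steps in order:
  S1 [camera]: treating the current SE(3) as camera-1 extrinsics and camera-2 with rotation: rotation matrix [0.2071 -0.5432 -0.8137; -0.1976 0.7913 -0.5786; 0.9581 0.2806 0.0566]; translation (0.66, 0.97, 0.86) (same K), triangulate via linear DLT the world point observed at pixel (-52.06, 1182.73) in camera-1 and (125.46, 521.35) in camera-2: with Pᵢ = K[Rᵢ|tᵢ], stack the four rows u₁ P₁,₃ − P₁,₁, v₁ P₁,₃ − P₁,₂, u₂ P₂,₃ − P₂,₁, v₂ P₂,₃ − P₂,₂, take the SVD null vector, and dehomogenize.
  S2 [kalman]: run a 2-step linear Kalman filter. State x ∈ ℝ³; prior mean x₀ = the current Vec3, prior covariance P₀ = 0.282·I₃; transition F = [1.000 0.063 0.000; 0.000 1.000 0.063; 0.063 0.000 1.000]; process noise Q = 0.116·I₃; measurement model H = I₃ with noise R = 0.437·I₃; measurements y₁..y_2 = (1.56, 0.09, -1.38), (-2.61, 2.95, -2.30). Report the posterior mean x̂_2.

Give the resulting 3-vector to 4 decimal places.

source (fourbar_fk): coupler pose = R=[0.9029 -0.4299 0.0000; 0.4299 0.9029 0.0000; 0.0000 0.0000 1.0000], t=(-0.7453, 0.7396, 0.0000)
after S1 (triangulate): (0.6080, 1.6983, 0.9927)
after S2 (kf_track): (-0.4663, 1.7167, -1.0386)

result = (-0.4663, 1.7167, -1.0386)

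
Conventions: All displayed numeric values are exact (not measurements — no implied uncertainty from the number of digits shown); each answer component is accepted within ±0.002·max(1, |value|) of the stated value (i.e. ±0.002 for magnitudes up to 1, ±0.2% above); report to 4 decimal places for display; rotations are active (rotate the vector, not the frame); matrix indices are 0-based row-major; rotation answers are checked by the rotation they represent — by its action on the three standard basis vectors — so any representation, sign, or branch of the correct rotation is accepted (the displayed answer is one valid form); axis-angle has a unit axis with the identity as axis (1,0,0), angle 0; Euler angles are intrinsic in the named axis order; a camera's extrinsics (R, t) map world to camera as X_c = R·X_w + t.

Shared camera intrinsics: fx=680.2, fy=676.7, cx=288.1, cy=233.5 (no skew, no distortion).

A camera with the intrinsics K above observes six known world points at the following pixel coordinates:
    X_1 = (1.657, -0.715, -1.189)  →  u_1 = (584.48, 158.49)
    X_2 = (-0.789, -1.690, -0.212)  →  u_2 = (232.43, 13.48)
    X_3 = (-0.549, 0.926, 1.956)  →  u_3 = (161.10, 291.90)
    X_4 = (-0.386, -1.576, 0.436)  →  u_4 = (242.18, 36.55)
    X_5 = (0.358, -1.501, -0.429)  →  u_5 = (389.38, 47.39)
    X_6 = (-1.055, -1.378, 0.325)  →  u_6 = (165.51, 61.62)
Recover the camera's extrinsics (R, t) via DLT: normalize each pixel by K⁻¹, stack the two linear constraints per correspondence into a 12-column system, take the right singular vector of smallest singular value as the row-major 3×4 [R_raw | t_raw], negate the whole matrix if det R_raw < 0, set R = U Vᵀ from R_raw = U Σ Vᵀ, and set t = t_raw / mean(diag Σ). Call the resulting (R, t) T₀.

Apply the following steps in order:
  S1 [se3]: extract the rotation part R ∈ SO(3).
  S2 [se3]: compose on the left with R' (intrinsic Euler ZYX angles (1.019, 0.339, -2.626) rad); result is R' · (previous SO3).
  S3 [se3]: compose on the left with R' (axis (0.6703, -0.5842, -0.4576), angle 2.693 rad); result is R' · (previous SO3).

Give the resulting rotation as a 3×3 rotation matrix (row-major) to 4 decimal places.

source (pnp_recover): camera pose = R=[0.8584 -0.0142 -0.5128; -0.1109 0.9708 -0.2125; 0.5009 0.2393 0.8318], t=(0.1800, 0.0600, 5.4310)
after S1 (rot_of_se3): [0.8584 -0.0142 -0.5128; -0.1109 0.9708 -0.2125; 0.5009 0.2393 0.8318]
after S2 (compose_so3): [0.0655 0.4920 -0.8681; 0.7615 -0.5868 -0.2752; -0.6448 -0.6431 -0.4131]
after S3 (compose_so3): [0.1206 0.8352 0.5365; -0.3941 -0.4558 0.7981; 0.9111 -0.3077 0.2742]

rotation (matrix) = ((0.1206, 0.8352, 0.5365), (-0.3941, -0.4558, 0.7981), (0.9111, -0.3077, 0.2742))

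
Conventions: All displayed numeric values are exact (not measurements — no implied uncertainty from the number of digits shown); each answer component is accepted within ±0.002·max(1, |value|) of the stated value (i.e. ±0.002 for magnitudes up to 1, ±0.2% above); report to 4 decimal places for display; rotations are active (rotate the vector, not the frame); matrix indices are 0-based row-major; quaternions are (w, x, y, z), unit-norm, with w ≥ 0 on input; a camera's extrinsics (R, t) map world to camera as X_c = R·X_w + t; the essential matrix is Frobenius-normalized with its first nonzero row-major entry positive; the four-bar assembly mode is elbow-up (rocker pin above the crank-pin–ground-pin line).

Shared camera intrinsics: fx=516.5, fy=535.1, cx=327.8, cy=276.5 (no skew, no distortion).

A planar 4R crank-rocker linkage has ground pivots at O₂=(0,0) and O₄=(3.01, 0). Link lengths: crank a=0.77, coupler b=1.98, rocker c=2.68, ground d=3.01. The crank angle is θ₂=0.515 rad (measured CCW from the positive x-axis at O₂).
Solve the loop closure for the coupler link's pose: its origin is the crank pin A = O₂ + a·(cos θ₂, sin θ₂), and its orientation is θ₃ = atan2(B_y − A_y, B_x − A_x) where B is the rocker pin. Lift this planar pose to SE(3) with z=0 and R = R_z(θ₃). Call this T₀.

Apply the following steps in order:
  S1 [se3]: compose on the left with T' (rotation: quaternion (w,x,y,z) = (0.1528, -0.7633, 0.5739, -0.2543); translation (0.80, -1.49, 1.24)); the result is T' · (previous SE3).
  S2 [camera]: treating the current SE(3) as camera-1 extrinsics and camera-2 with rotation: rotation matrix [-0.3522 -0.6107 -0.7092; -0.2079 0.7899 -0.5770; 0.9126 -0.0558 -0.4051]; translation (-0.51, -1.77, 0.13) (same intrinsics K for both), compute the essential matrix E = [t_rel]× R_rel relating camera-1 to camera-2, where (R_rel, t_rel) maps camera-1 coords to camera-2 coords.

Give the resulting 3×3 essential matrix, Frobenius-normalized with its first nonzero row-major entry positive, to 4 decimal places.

source (fourbar_fk): coupler pose = R=[0.4027 -0.9153 0.0000; 0.9153 0.4027 0.0000; 0.0000 0.0000 1.0000], t=(0.6701, 0.3793, 0.0000)
after S1 (compose_se3): R=[-0.6454 -0.5155 0.5636; -0.6538 0.7544 -0.0586; -0.3950 -0.4063 -0.8240], t=(0.6392, -2.2409, 1.1835)
after S2 (essential): [0.1478 -0.1651 -0.0538; 0.5602 0.3686 0.2238; -0.3983 0.5096 0.1727]

matrix = [0.1478 -0.1651 -0.0538; 0.5602 0.3686 0.2238; -0.3983 0.5096 0.1727]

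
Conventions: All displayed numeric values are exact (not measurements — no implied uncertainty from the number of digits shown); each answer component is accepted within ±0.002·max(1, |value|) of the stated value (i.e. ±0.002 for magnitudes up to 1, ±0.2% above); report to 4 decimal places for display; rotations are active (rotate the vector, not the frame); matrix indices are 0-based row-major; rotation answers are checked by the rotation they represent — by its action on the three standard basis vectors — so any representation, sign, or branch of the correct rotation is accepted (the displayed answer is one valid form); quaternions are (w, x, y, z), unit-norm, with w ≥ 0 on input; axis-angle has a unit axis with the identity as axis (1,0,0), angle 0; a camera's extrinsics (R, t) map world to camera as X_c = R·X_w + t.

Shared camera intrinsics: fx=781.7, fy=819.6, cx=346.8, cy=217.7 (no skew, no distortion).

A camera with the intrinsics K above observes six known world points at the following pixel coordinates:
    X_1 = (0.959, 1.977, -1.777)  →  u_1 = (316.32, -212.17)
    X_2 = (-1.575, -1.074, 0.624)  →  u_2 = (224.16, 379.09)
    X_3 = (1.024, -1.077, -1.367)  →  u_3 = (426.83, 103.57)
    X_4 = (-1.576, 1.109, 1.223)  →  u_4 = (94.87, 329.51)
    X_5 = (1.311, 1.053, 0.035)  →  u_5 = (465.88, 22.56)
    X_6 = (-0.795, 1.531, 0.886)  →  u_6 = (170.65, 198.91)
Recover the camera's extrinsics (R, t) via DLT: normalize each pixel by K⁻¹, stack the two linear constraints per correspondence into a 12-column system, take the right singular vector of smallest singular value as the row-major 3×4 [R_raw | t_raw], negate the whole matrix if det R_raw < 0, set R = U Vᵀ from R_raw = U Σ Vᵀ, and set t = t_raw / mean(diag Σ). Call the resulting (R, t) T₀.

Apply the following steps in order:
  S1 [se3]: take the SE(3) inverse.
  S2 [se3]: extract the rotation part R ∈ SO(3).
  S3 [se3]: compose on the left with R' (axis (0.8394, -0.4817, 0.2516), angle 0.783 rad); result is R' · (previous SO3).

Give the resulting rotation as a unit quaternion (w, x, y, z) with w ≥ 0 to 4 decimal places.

source (pnp_recover): camera pose = R=[0.9248 -0.2865 0.2504; -0.3710 -0.5329 0.7605; -0.0844 -0.7962 -0.5991], t=(-0.1000, -0.2599, 6.3496)
after S1 (invert_se3): R=[0.9248 -0.3710 -0.0844; -0.2865 -0.5329 -0.7962; 0.2504 0.7605 -0.5991], t=(0.5321, 4.8883, 4.0269)
after S2 (rot_of_se3): [0.9248 -0.3710 -0.0844; -0.2865 -0.5329 -0.7962; 0.2504 0.7605 -0.5991]
after S3 (compose_so3): [0.8601 -0.3934 0.3246; -0.3243 -0.9131 -0.2473; 0.3937 0.1074 -0.9129]

rotation (quat) = (0.0924, 0.9600, -0.1869, 0.1871)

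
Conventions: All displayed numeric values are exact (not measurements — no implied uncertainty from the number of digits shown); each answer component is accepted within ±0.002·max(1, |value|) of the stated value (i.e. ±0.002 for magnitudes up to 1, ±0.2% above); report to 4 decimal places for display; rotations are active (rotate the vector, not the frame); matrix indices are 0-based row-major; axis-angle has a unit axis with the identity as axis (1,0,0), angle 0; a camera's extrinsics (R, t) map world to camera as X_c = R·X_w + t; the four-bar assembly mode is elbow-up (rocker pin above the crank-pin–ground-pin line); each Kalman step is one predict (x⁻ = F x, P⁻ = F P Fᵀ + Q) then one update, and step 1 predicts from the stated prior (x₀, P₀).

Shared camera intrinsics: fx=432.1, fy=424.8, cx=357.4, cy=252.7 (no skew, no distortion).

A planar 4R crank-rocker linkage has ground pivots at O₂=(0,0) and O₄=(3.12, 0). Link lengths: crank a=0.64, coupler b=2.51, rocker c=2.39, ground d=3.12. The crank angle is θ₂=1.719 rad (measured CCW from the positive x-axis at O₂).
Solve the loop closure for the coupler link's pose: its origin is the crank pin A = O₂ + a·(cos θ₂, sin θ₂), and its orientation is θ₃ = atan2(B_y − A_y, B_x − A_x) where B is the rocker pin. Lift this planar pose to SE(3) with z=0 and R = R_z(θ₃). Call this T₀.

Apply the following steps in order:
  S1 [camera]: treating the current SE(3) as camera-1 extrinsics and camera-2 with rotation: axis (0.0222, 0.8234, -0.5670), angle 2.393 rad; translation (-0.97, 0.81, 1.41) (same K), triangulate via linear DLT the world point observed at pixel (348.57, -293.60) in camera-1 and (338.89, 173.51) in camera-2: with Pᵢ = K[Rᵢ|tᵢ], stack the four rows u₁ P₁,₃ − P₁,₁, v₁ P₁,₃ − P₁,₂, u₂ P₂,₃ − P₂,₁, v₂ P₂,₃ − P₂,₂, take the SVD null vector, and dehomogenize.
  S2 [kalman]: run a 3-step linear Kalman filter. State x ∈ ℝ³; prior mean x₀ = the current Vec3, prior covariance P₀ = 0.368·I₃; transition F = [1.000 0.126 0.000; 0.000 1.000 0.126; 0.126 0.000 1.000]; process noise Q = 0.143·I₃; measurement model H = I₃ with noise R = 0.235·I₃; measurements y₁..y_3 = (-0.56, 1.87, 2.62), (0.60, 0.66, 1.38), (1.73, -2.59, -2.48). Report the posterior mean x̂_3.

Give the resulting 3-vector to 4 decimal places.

result = (0.8502, -0.9641, -0.5878)

source (fourbar_fk): coupler pose = R=[0.8156 -0.5787 0.0000; 0.5787 0.8156 0.0000; 0.0000 0.0000 1.0000], t=(-0.0945, 0.6330, 0.0000)
after S1 (triangulate): (-1.2654, -1.9014, 1.2830)
after S2 (kf_track): (0.8502, -0.9641, -0.5878)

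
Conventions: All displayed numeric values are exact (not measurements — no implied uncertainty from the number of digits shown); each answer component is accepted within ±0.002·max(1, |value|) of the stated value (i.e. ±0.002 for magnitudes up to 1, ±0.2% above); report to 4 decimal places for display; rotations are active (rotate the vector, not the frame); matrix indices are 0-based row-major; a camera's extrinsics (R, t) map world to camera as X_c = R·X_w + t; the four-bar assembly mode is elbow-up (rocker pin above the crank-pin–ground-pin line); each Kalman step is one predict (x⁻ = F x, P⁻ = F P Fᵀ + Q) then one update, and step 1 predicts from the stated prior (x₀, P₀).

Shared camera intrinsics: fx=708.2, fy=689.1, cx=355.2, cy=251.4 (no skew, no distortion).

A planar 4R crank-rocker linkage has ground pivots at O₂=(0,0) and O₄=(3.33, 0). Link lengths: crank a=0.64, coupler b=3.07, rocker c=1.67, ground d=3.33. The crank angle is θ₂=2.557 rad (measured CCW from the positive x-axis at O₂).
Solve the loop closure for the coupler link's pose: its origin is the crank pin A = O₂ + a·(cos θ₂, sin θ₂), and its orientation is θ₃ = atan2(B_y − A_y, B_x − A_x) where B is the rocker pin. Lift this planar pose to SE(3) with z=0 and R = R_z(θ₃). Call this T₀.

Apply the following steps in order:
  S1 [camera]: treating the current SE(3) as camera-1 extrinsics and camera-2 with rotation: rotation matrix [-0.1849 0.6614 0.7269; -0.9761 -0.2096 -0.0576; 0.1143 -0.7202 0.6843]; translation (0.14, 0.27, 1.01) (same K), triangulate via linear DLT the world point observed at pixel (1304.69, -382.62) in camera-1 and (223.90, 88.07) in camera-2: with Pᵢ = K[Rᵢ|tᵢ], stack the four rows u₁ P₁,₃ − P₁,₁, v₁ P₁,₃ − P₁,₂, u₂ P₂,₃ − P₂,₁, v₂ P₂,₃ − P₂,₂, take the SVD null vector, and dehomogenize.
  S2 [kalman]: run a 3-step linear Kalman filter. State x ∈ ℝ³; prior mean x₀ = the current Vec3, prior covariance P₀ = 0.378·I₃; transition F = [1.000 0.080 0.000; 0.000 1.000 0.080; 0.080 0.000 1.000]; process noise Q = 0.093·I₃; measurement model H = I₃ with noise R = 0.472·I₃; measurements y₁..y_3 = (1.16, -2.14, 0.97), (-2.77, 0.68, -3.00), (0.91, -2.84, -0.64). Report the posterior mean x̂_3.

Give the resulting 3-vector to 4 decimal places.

source (fourbar_fk): coupler pose = R=[0.9443 -0.3290 0.0000; 0.3290 0.9443 0.0000; 0.0000 0.0000 1.0000], t=(-0.5337, 0.3532, 0.0000)
after S1 (triangulate): (1.4239, -1.9180, 1.0755)
after S2 (kf_track): (-0.0840, -1.6917, -0.6284)

result = (-0.0840, -1.6917, -0.6284)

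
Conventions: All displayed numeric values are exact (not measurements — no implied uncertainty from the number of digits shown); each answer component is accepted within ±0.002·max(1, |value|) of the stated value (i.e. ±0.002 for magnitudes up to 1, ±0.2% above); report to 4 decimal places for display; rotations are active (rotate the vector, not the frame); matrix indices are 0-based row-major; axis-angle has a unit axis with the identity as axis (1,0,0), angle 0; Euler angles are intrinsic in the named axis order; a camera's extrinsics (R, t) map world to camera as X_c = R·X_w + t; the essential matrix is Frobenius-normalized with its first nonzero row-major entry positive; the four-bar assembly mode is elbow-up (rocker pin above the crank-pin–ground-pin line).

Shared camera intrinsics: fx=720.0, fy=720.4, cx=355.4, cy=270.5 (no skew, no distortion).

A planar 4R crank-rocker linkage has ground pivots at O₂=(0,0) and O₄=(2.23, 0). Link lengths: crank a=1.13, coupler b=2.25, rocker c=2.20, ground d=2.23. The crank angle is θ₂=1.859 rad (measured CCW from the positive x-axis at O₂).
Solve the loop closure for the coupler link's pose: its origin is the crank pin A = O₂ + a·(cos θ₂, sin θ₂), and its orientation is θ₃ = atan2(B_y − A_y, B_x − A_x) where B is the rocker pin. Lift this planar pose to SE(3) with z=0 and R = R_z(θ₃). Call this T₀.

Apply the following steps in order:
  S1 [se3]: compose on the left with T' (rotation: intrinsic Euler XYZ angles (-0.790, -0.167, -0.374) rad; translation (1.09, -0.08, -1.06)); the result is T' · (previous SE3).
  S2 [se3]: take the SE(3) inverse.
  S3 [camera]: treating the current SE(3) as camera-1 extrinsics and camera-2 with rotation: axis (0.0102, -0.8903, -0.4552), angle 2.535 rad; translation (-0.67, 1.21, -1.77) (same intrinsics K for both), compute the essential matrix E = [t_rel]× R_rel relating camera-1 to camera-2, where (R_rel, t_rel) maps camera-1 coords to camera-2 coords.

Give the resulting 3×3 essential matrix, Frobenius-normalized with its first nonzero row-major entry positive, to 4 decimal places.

source (fourbar_fk): coupler pose = R=[0.8857 -0.4643 0.0000; 0.4643 0.8857 0.0000; 0.0000 0.0000 1.0000], t=(-0.3212, 1.0834, 0.0000)
after S1 (compose_se3): R=[0.9803 -0.1071 -0.1662; 0.1938 0.6869 0.7005; 0.0392 -0.7189 0.6941], t=(1.1855, 0.7239, -1.8484)
after S2 (invert_se3): R=[0.9803 0.1938 0.0392; -0.1071 0.6869 -0.7189; -0.1662 0.7005 0.6941], t=(-1.2300, -1.6990, 0.9729)
after S3 (essential): [0.0120 -0.0045 -0.2361; 0.2277 0.6647 0.0745; 0.0600 0.0631 -0.6612]

matrix = [0.0120 -0.0045 -0.2361; 0.2277 0.6647 0.0745; 0.0600 0.0631 -0.6612]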